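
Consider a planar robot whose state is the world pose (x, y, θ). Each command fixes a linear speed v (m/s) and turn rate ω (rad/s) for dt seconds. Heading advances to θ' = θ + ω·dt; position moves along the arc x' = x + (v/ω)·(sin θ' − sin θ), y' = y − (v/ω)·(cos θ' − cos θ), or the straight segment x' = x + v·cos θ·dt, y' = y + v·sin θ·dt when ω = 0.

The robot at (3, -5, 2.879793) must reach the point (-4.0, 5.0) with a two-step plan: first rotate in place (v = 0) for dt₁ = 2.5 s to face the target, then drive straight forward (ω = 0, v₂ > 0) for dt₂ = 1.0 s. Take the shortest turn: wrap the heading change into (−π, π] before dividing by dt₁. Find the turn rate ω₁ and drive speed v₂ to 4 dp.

heading to target = atan2(5−-5, -4−3) = 2.1815
Δθ = wrap(2.1815 − 2.8798) = -0.6983; ω₁ = Δθ/dt₁ = -0.2793
distance = √((-4−3)² + (5−-5)²) = 12.2066; v₂ = distance/dt₂ = 12.2066

ω₁ = -0.2793, v₂ = 12.2066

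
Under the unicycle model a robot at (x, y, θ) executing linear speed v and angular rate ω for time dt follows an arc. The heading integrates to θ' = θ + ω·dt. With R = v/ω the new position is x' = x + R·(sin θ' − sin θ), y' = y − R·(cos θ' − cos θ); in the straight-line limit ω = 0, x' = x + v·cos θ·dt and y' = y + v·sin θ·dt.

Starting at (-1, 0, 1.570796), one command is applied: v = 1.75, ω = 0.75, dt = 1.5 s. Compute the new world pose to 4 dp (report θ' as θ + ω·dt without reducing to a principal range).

θ' = 1.5708 + 0.75·1.5 = 2.6958
R = v/ω = 1.75/0.75 = 2.3333
x' = -1 + 2.3333·(sin 2.6958 − sin 1.5708) = -2.3273
y' = 0 − 2.3333·(cos 2.6958 − cos 1.5708) = 2.1053

(-2.3273, 2.1053, 2.6958)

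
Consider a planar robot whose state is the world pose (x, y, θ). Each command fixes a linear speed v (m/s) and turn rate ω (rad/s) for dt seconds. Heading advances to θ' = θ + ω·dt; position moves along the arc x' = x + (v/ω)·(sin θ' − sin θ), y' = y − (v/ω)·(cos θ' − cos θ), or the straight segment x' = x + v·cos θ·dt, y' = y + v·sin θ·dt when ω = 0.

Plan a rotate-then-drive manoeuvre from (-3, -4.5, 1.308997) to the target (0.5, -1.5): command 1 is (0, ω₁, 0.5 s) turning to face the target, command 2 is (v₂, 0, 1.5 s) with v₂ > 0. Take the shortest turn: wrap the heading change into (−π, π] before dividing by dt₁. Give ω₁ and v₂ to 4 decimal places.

ω₁ = -1.2007, v₂ = 3.0732

heading to target = atan2(-1.5−-4.5, 0.5−-3) = 0.7086
Δθ = wrap(0.7086 − 1.3090) = -0.6004; ω₁ = Δθ/dt₁ = -1.2007
distance = √((0.5−-3)² + (-1.5−-4.5)²) = 4.6098; v₂ = distance/dt₂ = 3.0732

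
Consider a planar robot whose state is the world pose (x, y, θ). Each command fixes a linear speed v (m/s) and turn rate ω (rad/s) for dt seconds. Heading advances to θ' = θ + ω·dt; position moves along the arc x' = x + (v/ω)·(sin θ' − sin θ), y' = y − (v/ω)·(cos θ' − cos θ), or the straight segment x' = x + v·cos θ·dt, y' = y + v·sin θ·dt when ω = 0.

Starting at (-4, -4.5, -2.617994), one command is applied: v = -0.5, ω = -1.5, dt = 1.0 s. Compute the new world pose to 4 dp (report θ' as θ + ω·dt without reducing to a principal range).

θ' = -2.6180 + -1.5·1.0 = -4.1180
R = v/ω = -0.5/-1.5 = 0.3333
x' = -4 + 0.3333·(sin -4.1180 − sin -2.6180) = -3.5572
y' = -4.5 − 0.3333·(cos -4.1180 − cos -2.6180) = -4.6020

(-3.5572, -4.6020, -4.1180)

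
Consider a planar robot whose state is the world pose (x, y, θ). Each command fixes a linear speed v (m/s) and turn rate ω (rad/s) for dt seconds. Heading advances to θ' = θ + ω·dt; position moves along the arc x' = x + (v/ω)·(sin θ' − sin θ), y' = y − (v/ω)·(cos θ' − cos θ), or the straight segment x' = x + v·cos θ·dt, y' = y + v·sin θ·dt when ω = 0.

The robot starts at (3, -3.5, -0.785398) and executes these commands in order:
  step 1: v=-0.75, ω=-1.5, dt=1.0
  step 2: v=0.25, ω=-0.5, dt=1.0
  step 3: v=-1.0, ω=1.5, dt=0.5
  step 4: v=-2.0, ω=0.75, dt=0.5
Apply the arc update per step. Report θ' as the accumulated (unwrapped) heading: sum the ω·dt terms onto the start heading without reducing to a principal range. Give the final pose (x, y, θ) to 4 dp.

step 1: θ'=-2.2854 (R=0.5000) → pose (2.9759, -2.8188, -2.2854)
step 2: θ'=-2.7854 (R=-0.5000) → pose (2.7726, -2.9597, -2.7854)
step 3: θ'=-2.0354 (R=-0.6667) → pose (3.1361, -2.6336, -2.0354)
step 4: θ'=-1.6604 (R=-2.6667) → pose (3.4080, -1.6774, -1.6604)

(3.4080, -1.6774, -1.6604)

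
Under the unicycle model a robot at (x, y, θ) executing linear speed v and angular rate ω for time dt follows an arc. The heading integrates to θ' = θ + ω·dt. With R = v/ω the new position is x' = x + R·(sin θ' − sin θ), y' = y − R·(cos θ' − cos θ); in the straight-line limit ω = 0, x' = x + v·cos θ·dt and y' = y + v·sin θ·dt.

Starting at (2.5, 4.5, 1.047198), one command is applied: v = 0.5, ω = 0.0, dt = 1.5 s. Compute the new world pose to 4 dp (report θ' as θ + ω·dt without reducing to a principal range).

(2.8750, 5.1495, 1.0472)

θ' = 1.0472 + 0.0·1.5 = 1.0472
ω = 0 → straight: x' = 2.5 + 0.5·cos(1.0472)·1.5 = 2.8750
y' = 4.5 + 0.5·sin(1.0472)·1.5 = 5.1495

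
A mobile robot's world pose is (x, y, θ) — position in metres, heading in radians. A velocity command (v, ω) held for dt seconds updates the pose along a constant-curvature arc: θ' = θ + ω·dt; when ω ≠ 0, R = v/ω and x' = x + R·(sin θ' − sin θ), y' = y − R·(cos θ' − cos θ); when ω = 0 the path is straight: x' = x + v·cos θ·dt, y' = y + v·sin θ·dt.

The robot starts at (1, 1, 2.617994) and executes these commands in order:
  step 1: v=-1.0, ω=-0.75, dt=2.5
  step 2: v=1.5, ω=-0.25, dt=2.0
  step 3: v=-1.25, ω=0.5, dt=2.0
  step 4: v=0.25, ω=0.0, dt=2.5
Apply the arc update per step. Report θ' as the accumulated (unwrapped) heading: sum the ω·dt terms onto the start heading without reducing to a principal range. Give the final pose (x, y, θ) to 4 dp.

step 1: θ'=0.7430 (R=1.3333) → pose (1.2353, -1.1366, 0.7430)
step 2: θ'=0.2430 (R=-6.0000) → pose (3.8506, 0.2684, 0.2430)
step 3: θ'=1.2430 (R=-2.5000) → pose (2.0853, -1.3532, 1.2430)
step 4: θ'=1.2430 (straight) → pose (2.2865, -0.7615, 1.2430)

(2.2865, -0.7615, 1.2430)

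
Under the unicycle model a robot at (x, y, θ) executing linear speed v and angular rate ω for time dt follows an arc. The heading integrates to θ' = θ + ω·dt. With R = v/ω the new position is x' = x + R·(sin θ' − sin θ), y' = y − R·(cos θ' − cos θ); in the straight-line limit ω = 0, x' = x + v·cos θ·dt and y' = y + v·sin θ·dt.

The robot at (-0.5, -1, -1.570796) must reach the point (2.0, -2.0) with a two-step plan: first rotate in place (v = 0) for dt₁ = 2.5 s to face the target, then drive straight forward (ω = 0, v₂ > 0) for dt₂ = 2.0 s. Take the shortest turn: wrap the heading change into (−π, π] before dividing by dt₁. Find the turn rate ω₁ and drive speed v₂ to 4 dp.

heading to target = atan2(-2−-1, 2−-0.5) = -0.3805
Δθ = wrap(-0.3805 − -1.5708) = 1.1903; ω₁ = Δθ/dt₁ = 0.4761
distance = √((2−-0.5)² + (-2−-1)²) = 2.6926; v₂ = distance/dt₂ = 1.3463

ω₁ = 0.4761, v₂ = 1.3463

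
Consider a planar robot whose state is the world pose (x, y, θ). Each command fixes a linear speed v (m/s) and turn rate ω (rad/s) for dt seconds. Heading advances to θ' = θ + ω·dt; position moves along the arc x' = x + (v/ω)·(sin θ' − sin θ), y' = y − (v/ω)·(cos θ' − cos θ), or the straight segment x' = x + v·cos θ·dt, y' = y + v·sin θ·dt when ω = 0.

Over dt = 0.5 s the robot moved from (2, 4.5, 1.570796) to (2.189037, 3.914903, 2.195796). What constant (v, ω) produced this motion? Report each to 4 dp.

Δθ = 2.195796 − 1.570796 = 0.625000
ω = Δθ/dt = 0.625000/0.5 = 1.2500
R = −Δy/(cos θ' − cos θ) = -1.0000
v = R·ω = -1.0000·1.2500 = -1.2500

v = -1.2500, ω = 1.2500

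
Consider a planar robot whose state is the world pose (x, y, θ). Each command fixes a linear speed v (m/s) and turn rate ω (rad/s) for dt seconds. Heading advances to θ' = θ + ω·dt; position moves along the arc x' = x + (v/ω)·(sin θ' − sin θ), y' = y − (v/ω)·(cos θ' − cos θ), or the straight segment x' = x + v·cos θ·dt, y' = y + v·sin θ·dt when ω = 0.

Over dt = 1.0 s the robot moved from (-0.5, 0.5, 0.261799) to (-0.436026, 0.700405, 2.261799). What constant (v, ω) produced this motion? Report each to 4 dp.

Δθ = 2.261799 − 0.261799 = 2.000000
ω = Δθ/dt = 2.000000/1.0 = 2.0000
R = −Δy/(cos θ' − cos θ) = 0.1250
v = R·ω = 0.1250·2.0000 = 0.2500

v = 0.2500, ω = 2.0000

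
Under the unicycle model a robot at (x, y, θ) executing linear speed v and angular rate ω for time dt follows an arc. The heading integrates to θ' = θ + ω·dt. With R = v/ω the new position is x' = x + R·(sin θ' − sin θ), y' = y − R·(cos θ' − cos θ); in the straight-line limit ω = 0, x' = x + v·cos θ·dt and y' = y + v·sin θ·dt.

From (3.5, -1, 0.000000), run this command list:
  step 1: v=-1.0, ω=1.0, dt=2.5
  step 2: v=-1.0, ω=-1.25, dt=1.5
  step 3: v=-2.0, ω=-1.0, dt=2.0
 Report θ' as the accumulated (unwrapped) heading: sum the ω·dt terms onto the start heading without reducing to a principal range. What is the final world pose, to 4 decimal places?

step 1: θ'=2.5000 (R=-1.0000) → pose (2.9015, -2.8011, 2.5000)
step 2: θ'=0.6250 (R=0.8000) → pose (2.8908, -4.0908, 0.6250)
step 3: θ'=-1.3750 (R=2.0000) → pose (-0.2412, -2.8580, -1.3750)

(-0.2412, -2.8580, -1.3750)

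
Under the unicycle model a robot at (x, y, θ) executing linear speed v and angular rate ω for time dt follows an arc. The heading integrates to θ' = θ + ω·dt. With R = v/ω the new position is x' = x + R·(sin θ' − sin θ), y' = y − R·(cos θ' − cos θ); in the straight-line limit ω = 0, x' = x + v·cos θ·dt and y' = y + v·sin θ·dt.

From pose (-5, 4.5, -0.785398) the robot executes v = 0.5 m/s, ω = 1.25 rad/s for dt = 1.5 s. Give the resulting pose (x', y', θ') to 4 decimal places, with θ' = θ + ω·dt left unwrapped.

(-4.3626, 4.5977, 1.0896)

θ' = -0.7854 + 1.25·1.5 = 1.0896
R = v/ω = 0.5/1.25 = 0.4000
x' = -5 + 0.4000·(sin 1.0896 − sin -0.7854) = -4.3626
y' = 4.5 − 0.4000·(cos 1.0896 − cos -0.7854) = 4.5977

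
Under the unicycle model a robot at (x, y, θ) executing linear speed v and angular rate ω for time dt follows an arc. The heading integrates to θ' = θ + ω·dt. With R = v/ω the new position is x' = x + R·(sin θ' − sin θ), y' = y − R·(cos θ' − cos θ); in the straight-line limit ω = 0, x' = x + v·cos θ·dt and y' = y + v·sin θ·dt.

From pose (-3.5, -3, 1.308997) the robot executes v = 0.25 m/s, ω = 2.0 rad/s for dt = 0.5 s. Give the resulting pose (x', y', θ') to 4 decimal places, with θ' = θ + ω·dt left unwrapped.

θ' = 1.3090 + 2.0·0.5 = 2.3090
R = v/ω = 0.25/2.0 = 0.1250
x' = -3.5 + 0.1250·(sin 2.3090 − sin 1.3090) = -3.5283
y' = -3 − 0.1250·(cos 2.3090 − cos 1.3090) = -2.8835

(-3.5283, -2.8835, 2.3090)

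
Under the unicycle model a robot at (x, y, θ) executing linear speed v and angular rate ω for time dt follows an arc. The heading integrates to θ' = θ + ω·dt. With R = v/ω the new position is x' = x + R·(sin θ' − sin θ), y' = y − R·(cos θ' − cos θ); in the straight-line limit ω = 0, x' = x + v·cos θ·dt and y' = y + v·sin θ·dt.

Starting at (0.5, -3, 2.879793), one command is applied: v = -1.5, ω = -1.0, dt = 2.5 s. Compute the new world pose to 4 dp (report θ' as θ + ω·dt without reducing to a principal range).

(0.6679, -5.8420, 0.3798)

θ' = 2.8798 + -1.0·2.5 = 0.3798
R = v/ω = -1.5/-1.0 = 1.5000
x' = 0.5 + 1.5000·(sin 0.3798 − sin 2.8798) = 0.6679
y' = -3 − 1.5000·(cos 0.3798 − cos 2.8798) = -5.8420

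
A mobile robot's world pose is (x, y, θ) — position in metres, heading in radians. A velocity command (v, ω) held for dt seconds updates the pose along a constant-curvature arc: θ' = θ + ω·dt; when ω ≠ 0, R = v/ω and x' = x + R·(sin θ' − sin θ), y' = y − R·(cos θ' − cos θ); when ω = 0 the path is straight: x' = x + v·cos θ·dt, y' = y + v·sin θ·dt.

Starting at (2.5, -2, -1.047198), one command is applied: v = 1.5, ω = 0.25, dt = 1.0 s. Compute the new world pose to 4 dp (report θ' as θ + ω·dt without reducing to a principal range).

θ' = -1.0472 + 0.25·1.0 = -0.7972
R = v/ω = 1.5/0.25 = 6.0000
x' = 2.5 + 6.0000·(sin -0.7972 − sin -1.0472) = 3.4037
y' = -2 − 6.0000·(cos -0.7972 − cos -1.0472) = -3.1923

(3.4037, -3.1923, -0.7972)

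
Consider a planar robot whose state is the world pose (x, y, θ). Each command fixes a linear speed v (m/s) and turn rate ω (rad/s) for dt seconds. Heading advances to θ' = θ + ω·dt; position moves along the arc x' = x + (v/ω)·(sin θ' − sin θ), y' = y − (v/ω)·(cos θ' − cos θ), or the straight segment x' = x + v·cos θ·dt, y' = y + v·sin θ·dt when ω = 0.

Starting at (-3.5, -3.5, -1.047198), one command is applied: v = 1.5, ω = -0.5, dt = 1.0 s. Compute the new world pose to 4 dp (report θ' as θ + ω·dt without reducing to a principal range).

θ' = -1.0472 + -0.5·1.0 = -1.5472
R = v/ω = 1.5/-0.5 = -3.0000
x' = -3.5 + -3.0000·(sin -1.5472 − sin -1.0472) = -3.0989
y' = -3.5 − -3.0000·(cos -1.5472 − cos -1.0472) = -4.9292

(-3.0989, -4.9292, -1.5472)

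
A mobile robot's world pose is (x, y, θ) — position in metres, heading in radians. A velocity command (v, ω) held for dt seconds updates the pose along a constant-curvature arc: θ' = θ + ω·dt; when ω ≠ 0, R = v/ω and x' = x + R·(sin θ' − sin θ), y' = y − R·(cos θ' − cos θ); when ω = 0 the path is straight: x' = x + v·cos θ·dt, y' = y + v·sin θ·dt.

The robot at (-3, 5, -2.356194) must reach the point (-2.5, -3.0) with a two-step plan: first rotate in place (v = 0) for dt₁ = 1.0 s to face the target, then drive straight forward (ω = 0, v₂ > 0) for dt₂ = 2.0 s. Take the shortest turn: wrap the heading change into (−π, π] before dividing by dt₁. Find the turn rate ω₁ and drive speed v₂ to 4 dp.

ω₁ = 0.8478, v₂ = 4.0078

heading to target = atan2(-3−5, -2.5−-3) = -1.5084
Δθ = wrap(-1.5084 − -2.3562) = 0.8478; ω₁ = Δθ/dt₁ = 0.8478
distance = √((-2.5−-3)² + (-3−5)²) = 8.0156; v₂ = distance/dt₂ = 4.0078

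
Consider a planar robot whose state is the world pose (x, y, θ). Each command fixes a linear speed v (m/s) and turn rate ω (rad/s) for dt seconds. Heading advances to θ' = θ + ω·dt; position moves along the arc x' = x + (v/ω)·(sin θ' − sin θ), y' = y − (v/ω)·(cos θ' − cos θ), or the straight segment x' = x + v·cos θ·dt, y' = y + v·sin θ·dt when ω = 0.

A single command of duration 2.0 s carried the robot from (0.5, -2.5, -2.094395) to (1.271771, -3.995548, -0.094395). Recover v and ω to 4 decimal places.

v = 1.0000, ω = 1.0000

Δθ = -0.094395 − -2.094395 = 2.000000
ω = Δθ/dt = 2.000000/2.0 = 1.0000
R = −Δy/(cos θ' − cos θ) = 1.0000
v = R·ω = 1.0000·1.0000 = 1.0000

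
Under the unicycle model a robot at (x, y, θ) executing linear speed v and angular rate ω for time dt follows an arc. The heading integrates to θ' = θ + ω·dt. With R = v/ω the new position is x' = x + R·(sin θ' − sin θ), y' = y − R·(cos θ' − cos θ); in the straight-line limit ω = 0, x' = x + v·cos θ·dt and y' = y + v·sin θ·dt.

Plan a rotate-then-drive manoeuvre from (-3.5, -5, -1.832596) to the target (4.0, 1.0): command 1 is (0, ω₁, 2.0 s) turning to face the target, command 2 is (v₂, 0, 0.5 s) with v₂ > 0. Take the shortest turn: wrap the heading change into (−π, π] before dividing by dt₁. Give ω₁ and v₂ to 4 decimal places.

ω₁ = 1.2537, v₂ = 19.2094

heading to target = atan2(1−-5, 4−-3.5) = 0.6747
Δθ = wrap(0.6747 − -1.8326) = 2.5073; ω₁ = Δθ/dt₁ = 1.2537
distance = √((4−-3.5)² + (1−-5)²) = 9.6047; v₂ = distance/dt₂ = 19.2094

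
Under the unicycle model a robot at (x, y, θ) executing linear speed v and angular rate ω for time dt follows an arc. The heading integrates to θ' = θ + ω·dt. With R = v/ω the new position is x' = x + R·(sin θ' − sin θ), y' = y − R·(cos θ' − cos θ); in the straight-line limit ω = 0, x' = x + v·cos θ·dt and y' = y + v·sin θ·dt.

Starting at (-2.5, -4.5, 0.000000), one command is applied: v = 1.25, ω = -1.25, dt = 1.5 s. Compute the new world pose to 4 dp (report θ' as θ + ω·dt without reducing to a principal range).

(-1.5459, -5.7995, -1.8750)

θ' = 0.0000 + -1.25·1.5 = -1.8750
R = v/ω = 1.25/-1.25 = -1.0000
x' = -2.5 + -1.0000·(sin -1.8750 − sin 0.0000) = -1.5459
y' = -4.5 − -1.0000·(cos -1.8750 − cos 0.0000) = -5.7995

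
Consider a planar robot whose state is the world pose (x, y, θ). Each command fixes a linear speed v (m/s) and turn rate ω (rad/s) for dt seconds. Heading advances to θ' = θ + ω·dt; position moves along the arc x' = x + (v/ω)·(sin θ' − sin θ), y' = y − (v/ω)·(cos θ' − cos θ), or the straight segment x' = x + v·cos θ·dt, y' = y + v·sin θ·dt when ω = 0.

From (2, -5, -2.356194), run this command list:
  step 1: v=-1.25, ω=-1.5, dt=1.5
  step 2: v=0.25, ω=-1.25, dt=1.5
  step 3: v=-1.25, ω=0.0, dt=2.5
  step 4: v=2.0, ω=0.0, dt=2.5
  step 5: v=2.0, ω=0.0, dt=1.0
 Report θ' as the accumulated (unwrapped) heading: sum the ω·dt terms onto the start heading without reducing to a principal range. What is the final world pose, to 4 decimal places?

(7.4554, -6.0459, -6.4812)

step 1: θ'=-4.6062 (R=0.8333) → pose (3.4179, -5.5009, -4.6062)
step 2: θ'=-6.4812 (R=-0.2000) → pose (3.6561, -5.2836, -6.4812)
step 3: θ'=-6.4812 (straight) → pose (0.5922, -4.6689, -6.4812)
step 4: θ'=-6.4812 (straight) → pose (5.4945, -5.6525, -6.4812)
step 5: θ'=-6.4812 (straight) → pose (7.4554, -6.0459, -6.4812)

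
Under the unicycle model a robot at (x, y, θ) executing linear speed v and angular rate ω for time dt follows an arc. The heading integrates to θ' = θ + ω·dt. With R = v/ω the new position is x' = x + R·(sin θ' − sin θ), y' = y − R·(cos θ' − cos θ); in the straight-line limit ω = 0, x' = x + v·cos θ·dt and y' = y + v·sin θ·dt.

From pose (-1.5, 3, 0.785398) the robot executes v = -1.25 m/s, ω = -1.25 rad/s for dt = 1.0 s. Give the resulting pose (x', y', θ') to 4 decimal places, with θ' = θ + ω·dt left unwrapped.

θ' = 0.7854 + -1.25·1.0 = -0.4646
R = v/ω = -1.25/-1.25 = 1.0000
x' = -1.5 + 1.0000·(sin -0.4646 − sin 0.7854) = -2.6552
y' = 3 − 1.0000·(cos -0.4646 − cos 0.7854) = 2.8131

(-2.6552, 2.8131, -0.4646)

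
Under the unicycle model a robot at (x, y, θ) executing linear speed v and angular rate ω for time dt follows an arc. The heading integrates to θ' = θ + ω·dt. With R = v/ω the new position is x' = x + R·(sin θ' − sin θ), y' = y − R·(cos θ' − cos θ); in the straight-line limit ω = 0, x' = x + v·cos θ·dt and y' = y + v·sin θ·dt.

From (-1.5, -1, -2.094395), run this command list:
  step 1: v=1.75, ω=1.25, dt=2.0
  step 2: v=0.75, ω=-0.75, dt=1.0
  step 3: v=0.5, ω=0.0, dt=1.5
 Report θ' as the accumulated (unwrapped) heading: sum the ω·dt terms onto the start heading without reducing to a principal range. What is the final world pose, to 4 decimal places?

step 1: θ'=0.4056 (R=1.4000) → pose (0.2648, -2.9864, 0.4056)
step 2: θ'=-0.3444 (R=-1.0000) → pose (0.9970, -2.9640, -0.3444)
step 3: θ'=-0.3444 (straight) → pose (1.7030, -3.2172, -0.3444)

(1.7030, -3.2172, -0.3444)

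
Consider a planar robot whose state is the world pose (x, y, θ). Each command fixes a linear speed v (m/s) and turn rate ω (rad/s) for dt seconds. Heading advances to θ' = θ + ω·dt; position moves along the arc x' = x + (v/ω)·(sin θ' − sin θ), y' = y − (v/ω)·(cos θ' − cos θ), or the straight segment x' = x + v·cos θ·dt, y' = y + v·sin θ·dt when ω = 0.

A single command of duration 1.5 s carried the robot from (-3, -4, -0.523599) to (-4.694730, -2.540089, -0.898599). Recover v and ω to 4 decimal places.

Δθ = -0.898599 − -0.523599 = -0.375000
ω = Δθ/dt = -0.375000/1.5 = -0.2500
R = Δx/(sin θ' − sin θ) = 6.0000
v = R·ω = 6.0000·-0.2500 = -1.5000

v = -1.5000, ω = -0.2500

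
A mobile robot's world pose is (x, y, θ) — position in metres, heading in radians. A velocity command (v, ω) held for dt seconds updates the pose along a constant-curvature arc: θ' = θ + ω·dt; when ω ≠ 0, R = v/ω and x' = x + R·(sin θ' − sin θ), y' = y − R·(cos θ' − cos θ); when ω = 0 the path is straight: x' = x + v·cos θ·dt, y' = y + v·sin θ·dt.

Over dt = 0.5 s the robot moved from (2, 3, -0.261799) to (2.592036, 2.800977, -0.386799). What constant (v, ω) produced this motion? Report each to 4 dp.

v = 1.2500, ω = -0.2500

Δθ = -0.386799 − -0.261799 = -0.125000
ω = Δθ/dt = -0.125000/0.5 = -0.2500
R = Δx/(sin θ' − sin θ) = -5.0000
v = R·ω = -5.0000·-0.2500 = 1.2500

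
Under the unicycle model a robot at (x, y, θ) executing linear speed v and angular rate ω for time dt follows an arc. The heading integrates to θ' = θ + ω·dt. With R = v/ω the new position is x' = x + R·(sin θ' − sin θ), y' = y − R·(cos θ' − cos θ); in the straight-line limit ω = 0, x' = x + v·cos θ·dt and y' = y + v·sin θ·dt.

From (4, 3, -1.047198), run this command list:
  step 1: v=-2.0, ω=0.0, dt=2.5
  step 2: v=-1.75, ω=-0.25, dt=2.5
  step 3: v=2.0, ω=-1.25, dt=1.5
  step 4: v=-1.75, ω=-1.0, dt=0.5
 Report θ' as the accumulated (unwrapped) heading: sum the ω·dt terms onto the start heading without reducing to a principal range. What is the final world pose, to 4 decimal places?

step 1: θ'=-1.0472 (straight) → pose (1.5000, 7.3301, -1.0472)
step 2: θ'=-1.6722 (R=7.0000) → pose (0.5981, 11.5387, -1.6722)
step 3: θ'=-3.5472 (R=-1.6000) → pose (-1.6250, 10.2305, -3.5472)
step 4: θ'=-4.0472 (R=1.7500) → pose (-0.9386, 9.7026, -4.0472)

(-0.9386, 9.7026, -4.0472)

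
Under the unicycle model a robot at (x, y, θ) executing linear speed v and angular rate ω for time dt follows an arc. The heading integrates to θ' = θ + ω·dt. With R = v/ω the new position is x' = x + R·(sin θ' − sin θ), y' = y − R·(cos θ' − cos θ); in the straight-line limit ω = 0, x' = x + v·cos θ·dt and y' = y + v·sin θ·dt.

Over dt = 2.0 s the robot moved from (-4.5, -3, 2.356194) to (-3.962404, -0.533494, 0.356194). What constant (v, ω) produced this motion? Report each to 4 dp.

v = 1.5000, ω = -1.0000

Δθ = 0.356194 − 2.356194 = -2.000000
ω = Δθ/dt = -2.000000/2.0 = -1.0000
R = −Δy/(cos θ' − cos θ) = -1.5000
v = R·ω = -1.5000·-1.0000 = 1.5000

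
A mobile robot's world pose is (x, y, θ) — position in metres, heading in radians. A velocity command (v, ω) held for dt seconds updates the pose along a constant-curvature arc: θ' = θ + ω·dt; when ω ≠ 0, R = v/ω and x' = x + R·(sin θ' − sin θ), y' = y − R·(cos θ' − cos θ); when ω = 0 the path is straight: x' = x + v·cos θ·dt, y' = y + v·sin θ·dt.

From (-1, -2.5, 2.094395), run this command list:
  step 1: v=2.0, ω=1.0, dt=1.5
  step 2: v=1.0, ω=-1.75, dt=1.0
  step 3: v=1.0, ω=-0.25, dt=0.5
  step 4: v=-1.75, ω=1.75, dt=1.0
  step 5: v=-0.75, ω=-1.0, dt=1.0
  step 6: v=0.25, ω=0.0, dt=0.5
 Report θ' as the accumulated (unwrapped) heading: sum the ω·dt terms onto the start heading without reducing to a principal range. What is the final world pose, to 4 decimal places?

step 1: θ'=3.5944 (R=2.0000) → pose (-3.6070, -1.7016, 3.5944)
step 2: θ'=1.8444 (R=-0.5714) → pose (-4.4072, -1.3421, 1.8444)
step 3: θ'=1.7194 (R=-4.0000) → pose (-4.5119, -0.8535, 1.7194)
step 4: θ'=3.4694 (R=-1.0000) → pose (-3.2009, -1.6522, 3.4694)
step 5: θ'=2.4694 (R=0.7500) → pose (-2.4924, -1.7754, 2.4694)
step 6: θ'=2.4694 (straight) → pose (-2.5903, -1.6976, 2.4694)

(-2.5903, -1.6976, 2.4694)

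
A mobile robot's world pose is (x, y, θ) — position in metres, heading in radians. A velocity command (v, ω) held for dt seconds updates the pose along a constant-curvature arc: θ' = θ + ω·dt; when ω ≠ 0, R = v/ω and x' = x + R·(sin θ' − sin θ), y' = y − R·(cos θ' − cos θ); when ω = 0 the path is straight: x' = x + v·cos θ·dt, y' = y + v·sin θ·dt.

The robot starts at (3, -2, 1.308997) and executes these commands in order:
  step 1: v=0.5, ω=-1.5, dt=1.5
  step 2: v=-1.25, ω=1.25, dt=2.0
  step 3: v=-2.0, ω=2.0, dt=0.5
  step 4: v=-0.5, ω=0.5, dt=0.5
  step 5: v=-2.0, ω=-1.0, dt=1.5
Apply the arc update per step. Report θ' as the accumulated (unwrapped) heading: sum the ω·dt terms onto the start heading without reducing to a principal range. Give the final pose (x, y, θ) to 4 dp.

step 1: θ'=-0.9410 (R=-0.3333) → pose (3.5914, -1.8899, -0.9410)
step 2: θ'=1.5590 (R=-1.0000) → pose (1.7833, -2.4671, 1.5590)
step 3: θ'=2.5590 (R=-1.0000) → pose (2.2330, -3.3140, 2.5590)
step 4: θ'=2.8090 (R=-1.0000) → pose (2.4567, -3.4241, 2.8090)
step 5: θ'=1.3090 (R=2.0000) → pose (3.7356, -5.8322, 1.3090)

(3.7356, -5.8322, 1.3090)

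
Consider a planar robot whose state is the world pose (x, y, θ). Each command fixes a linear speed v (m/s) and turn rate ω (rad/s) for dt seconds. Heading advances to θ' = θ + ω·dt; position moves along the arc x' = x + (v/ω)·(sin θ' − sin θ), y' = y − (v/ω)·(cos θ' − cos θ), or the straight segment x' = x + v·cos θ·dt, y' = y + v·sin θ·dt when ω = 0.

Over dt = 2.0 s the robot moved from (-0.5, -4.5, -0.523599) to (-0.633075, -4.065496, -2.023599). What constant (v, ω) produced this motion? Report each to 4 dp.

v = -0.2500, ω = -0.7500

Δθ = -2.023599 − -0.523599 = -1.500000
ω = Δθ/dt = -1.500000/2.0 = -0.7500
R = −Δy/(cos θ' − cos θ) = 0.3333
v = R·ω = 0.3333·-0.7500 = -0.2500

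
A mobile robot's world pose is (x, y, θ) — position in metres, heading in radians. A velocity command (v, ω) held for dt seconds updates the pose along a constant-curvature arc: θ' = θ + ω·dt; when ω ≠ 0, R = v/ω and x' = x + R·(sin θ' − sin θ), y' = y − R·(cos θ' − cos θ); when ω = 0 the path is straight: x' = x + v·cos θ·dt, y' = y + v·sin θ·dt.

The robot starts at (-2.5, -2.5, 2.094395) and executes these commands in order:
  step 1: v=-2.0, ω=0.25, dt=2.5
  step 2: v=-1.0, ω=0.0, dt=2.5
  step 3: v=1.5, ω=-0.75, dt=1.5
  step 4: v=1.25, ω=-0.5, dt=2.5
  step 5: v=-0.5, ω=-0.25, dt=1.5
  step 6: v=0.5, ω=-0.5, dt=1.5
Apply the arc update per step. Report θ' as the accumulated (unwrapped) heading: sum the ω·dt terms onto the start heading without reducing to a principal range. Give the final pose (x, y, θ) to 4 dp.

(3.8425, -3.0381, -0.7806)

step 1: θ'=2.7194 (R=-8.0000) → pose (1.1501, -5.7975, 2.7194)
step 2: θ'=2.7194 (straight) → pose (3.4306, -6.8219, 2.7194)
step 3: θ'=1.5944 (R=-2.0000) → pose (2.2506, -5.0448, 1.5944)
step 4: θ'=0.3444 (R=-2.5000) → pose (3.9059, -2.6326, 0.3444)
step 5: θ'=-0.0306 (R=2.0000) → pose (3.1694, -2.7491, -0.0306)
step 6: θ'=-0.7806 (R=-1.0000) → pose (3.8425, -3.0381, -0.7806)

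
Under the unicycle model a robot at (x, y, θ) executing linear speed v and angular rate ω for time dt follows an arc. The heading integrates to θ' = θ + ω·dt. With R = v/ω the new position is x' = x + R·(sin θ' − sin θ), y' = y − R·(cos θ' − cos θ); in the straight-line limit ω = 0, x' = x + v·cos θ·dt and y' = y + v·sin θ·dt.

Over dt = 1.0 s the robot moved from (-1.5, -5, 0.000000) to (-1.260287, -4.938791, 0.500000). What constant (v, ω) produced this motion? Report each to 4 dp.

Δθ = 0.500000 − 0.000000 = 0.500000
ω = Δθ/dt = 0.500000/1.0 = 0.5000
R = Δx/(sin θ' − sin θ) = 0.5000
v = R·ω = 0.5000·0.5000 = 0.2500

v = 0.2500, ω = 0.5000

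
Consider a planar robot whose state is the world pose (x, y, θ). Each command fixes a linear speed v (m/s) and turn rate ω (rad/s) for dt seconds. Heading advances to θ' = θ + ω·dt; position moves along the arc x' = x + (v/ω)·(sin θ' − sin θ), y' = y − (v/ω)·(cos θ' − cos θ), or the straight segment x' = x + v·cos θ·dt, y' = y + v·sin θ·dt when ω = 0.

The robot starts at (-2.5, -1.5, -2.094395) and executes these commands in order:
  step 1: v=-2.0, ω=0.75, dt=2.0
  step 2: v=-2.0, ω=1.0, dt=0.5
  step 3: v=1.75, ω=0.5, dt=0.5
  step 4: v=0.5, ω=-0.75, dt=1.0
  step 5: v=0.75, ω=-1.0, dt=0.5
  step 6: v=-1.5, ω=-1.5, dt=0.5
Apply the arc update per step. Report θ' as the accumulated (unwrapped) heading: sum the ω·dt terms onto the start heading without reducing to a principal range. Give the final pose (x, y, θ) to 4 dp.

(-2.7263, 2.7485, -1.8444)

step 1: θ'=-0.5944 (R=-2.6667) → pose (-3.3160, 2.0426, -0.5944)
step 2: θ'=-0.0944 (R=-2.0000) → pose (-4.2476, 2.3768, -0.0944)
step 3: θ'=0.1556 (R=3.5000) → pose (-3.3752, 2.4035, 0.1556)
step 4: θ'=-0.5944 (R=-0.6667) → pose (-2.8986, 2.2972, -0.5944)
step 5: θ'=-1.0944 (R=-0.7500) → pose (-2.6521, 2.0197, -1.0944)
step 6: θ'=-1.8444 (R=1.0000) → pose (-2.7263, 2.7485, -1.8444)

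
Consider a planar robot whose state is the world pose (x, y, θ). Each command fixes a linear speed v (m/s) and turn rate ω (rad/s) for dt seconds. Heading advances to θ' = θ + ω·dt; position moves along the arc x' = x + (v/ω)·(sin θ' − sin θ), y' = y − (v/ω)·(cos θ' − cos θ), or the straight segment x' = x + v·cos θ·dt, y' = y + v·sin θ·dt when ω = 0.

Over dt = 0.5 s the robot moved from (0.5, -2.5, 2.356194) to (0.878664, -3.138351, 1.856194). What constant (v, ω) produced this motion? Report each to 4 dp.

Δθ = 1.856194 − 2.356194 = -0.500000
ω = Δθ/dt = -0.500000/0.5 = -1.0000
R = −Δy/(cos θ' − cos θ) = 1.5000
v = R·ω = 1.5000·-1.0000 = -1.5000

v = -1.5000, ω = -1.0000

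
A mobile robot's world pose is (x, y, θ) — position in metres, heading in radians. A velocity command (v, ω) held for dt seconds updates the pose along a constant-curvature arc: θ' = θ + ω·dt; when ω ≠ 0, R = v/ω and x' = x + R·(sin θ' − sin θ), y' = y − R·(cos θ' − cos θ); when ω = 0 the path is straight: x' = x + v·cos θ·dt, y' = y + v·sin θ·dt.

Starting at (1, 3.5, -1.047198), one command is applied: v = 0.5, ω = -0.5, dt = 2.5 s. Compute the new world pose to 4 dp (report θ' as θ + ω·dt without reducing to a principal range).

(0.8815, 2.3358, -2.2972)

θ' = -1.0472 + -0.5·2.5 = -2.2972
R = v/ω = 0.5/-0.5 = -1.0000
x' = 1 + -1.0000·(sin -2.2972 − sin -1.0472) = 0.8815
y' = 3.5 − -1.0000·(cos -2.2972 − cos -1.0472) = 2.3358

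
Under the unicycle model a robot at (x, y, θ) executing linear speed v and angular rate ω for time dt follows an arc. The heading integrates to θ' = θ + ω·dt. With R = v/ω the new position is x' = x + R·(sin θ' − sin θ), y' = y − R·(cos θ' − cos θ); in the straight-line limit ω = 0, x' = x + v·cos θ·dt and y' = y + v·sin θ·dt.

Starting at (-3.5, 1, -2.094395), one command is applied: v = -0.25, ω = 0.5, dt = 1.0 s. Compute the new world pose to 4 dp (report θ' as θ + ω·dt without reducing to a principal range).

(-3.4332, 1.2382, -1.5944)

θ' = -2.0944 + 0.5·1.0 = -1.5944
R = v/ω = -0.25/0.5 = -0.5000
x' = -3.5 + -0.5000·(sin -1.5944 − sin -2.0944) = -3.4332
y' = 1 − -0.5000·(cos -1.5944 − cos -2.0944) = 1.2382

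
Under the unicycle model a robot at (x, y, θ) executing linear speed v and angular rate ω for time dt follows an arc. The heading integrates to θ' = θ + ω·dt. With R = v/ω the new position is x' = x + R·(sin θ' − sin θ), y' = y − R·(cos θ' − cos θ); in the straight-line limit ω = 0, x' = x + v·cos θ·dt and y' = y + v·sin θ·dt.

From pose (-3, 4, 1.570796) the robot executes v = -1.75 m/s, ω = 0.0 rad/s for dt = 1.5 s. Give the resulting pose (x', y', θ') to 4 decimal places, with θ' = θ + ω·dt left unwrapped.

(-3.0000, 1.3750, 1.5708)

θ' = 1.5708 + 0.0·1.5 = 1.5708
ω = 0 → straight: x' = -3 + -1.75·cos(1.5708)·1.5 = -3.0000
y' = 4 + -1.75·sin(1.5708)·1.5 = 1.3750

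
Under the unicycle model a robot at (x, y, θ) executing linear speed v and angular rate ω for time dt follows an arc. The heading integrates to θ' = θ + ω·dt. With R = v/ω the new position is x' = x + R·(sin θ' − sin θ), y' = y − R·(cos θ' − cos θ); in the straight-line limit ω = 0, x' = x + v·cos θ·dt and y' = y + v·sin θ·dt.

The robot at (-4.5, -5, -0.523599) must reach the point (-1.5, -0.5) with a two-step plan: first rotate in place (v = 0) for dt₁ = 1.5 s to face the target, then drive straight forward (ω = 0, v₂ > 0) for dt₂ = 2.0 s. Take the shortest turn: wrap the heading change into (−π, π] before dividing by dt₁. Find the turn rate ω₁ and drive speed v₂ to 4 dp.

ω₁ = 1.0043, v₂ = 2.7042

heading to target = atan2(-0.5−-5, -1.5−-4.5) = 0.9828
Δθ = wrap(0.9828 − -0.5236) = 1.5064; ω₁ = Δθ/dt₁ = 1.0043
distance = √((-1.5−-4.5)² + (-0.5−-5)²) = 5.4083; v₂ = distance/dt₂ = 2.7042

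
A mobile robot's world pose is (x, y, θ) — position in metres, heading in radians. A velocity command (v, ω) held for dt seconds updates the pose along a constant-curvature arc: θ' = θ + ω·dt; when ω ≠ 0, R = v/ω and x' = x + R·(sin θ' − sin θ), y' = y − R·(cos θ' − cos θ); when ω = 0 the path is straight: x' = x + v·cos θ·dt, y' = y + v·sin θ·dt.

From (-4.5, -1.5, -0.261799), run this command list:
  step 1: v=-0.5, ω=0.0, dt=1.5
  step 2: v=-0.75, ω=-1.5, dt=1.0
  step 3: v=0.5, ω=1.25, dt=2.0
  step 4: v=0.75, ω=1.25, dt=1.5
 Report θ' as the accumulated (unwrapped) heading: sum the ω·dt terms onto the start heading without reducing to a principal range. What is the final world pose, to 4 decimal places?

step 1: θ'=-0.2618 (straight) → pose (-5.2244, -1.3059, -0.2618)
step 2: θ'=-1.7618 (R=0.5000) → pose (-5.5859, -0.7280, -1.7618)
step 3: θ'=0.7382 (R=0.4000) → pose (-4.9240, -1.0998, 0.7382)
step 4: θ'=2.6132 (R=0.6000) → pose (-5.0253, -0.1378, 2.6132)

(-5.0253, -0.1378, 2.6132)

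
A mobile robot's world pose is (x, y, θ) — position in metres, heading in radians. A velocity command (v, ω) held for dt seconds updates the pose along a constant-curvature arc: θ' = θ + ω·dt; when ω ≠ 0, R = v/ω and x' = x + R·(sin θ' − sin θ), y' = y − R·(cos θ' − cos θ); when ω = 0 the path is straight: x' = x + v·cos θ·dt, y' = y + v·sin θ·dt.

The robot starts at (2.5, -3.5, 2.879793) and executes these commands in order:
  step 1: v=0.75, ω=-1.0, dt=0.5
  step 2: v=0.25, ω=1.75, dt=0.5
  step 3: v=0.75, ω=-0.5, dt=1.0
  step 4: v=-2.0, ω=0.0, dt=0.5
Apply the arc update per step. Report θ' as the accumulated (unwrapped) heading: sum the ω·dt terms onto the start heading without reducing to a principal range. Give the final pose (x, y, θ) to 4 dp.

(2.2525, -3.5557, 2.7548)

step 1: θ'=2.3798 (R=-0.7500) → pose (2.1764, -3.3183, 2.3798)
step 2: θ'=3.2548 (R=0.1429) → pose (2.0617, -3.2797, 3.2548)
step 3: θ'=2.7548 (R=-1.5000) → pose (1.3264, -3.1785, 2.7548)
step 4: θ'=2.7548 (straight) → pose (2.2525, -3.5557, 2.7548)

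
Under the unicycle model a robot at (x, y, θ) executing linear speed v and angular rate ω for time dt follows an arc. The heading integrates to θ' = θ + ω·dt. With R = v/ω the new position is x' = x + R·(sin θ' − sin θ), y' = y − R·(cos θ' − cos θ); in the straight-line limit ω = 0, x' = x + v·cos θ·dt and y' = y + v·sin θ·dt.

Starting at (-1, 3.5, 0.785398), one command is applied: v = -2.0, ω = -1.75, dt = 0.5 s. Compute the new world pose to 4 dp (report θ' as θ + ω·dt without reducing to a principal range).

θ' = 0.7854 + -1.75·0.5 = -0.0896
R = v/ω = -2.0/-1.75 = 1.1429
x' = -1 + 1.1429·(sin -0.0896 − sin 0.7854) = -1.9104
y' = 3.5 − 1.1429·(cos -0.0896 − cos 0.7854) = 3.1698

(-1.9104, 3.1698, -0.0896)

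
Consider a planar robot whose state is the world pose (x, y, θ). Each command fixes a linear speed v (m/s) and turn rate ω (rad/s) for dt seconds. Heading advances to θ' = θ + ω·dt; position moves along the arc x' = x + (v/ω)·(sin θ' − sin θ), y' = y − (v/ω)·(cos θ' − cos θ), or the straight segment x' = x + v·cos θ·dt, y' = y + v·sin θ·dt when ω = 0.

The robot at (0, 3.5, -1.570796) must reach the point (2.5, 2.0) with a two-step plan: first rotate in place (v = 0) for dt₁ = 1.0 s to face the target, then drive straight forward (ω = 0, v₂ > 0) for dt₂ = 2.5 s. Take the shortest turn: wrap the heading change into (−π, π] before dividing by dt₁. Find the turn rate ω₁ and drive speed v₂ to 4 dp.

heading to target = atan2(2−3.5, 2.5−0) = -0.5404
Δθ = wrap(-0.5404 − -1.5708) = 1.0304; ω₁ = Δθ/dt₁ = 1.0304
distance = √((2.5−0)² + (2−3.5)²) = 2.9155; v₂ = distance/dt₂ = 1.1662

ω₁ = 1.0304, v₂ = 1.1662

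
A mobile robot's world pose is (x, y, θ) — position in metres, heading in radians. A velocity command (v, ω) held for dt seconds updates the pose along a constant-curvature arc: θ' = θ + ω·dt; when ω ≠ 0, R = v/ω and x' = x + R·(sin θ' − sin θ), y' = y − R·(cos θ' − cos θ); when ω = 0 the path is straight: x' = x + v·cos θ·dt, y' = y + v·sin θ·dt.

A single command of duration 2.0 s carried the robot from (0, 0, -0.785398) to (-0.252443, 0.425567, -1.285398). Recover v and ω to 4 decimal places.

Δθ = -1.285398 − -0.785398 = -0.500000
ω = Δθ/dt = -0.500000/2.0 = -0.2500
R = −Δy/(cos θ' − cos θ) = 1.0000
v = R·ω = 1.0000·-0.2500 = -0.2500

v = -0.2500, ω = -0.2500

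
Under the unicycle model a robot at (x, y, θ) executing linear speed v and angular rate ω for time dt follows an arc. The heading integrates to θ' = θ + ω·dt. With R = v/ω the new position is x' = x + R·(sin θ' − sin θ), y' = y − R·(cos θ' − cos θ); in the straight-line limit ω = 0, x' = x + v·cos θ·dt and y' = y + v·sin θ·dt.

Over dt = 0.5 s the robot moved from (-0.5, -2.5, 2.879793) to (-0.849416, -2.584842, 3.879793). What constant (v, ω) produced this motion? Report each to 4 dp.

Δθ = 3.879793 − 2.879793 = 1.000000
ω = Δθ/dt = 1.000000/0.5 = 2.0000
R = Δx/(sin θ' − sin θ) = 0.3750
v = R·ω = 0.3750·2.0000 = 0.7500

v = 0.7500, ω = 2.0000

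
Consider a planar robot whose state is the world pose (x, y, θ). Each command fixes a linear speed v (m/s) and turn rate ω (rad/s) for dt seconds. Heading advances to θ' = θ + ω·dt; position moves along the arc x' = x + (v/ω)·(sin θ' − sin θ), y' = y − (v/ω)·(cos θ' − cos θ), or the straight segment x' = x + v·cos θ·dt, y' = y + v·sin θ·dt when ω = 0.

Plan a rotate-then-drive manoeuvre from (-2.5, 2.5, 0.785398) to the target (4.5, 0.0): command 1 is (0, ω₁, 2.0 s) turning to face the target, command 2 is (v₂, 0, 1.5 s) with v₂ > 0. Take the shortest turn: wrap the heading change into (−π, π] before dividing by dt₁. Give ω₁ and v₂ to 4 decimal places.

ω₁ = -0.5642, v₂ = 4.9554

heading to target = atan2(0−2.5, 4.5−-2.5) = -0.3430
Δθ = wrap(-0.3430 − 0.7854) = -1.1284; ω₁ = Δθ/dt₁ = -0.5642
distance = √((4.5−-2.5)² + (0−2.5)²) = 7.4330; v₂ = distance/dt₂ = 4.9554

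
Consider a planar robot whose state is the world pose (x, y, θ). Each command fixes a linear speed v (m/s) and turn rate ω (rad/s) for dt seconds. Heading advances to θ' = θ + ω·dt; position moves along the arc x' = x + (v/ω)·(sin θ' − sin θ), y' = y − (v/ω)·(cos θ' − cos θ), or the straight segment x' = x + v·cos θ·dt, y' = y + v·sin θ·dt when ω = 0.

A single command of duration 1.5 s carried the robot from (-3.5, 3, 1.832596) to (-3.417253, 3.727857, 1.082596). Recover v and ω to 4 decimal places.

Δθ = 1.082596 − 1.832596 = -0.750000
ω = Δθ/dt = -0.750000/1.5 = -0.5000
R = −Δy/(cos θ' − cos θ) = -1.0000
v = R·ω = -1.0000·-0.5000 = 0.5000

v = 0.5000, ω = -0.5000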